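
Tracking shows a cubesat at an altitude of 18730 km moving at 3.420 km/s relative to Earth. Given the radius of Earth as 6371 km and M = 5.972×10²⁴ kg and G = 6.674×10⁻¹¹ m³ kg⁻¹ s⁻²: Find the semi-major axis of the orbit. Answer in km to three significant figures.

a ≈ 19900 km

μ = GM = 6.674×10⁻¹¹ × 5.972×10²⁴ = 3.986×10¹⁴ m³/s².
r = 6371 + 18730 = 25101 km = 2.510×10⁷ m.
Vis-viva rearranged: 1/a = 2/r − v²/μ = 7.968×10⁻⁸ − 2.935×10⁻⁸ = 5.033×10⁻⁸ m⁻¹.
a = 1.987×10⁷ m = 19868 km.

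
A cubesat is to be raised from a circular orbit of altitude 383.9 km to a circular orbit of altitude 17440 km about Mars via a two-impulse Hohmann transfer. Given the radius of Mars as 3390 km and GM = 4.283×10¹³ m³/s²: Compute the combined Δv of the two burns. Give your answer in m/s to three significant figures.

Δv_total ≈ 1650 m/s

r₁ = 3390 + 383.9 = 3773.9 km = 3.7739×10⁶ m.
r₂ = 3390 + 17440 = 20830 km = 2.0830×10⁷ m.
Transfer ellipse a_t = (r₁ + r₂)/2 = 1.230×10⁷ m.
At r₁: circular v_c1 = √(μ/r₁) = 3369 m/s; transfer-periapsis v_p = √[μ(2/r₁ − 1/a_t)] = 4384 m/s.
Δv₁ = v_p − v_c1 = 1015 m/s.
At r₂: circular v_c2 = √(μ/r₂) = 1434 m/s; transfer-apoapsis v_a = √[μ(2/r₂ − 1/a_t)] = 794.2 m/s.
Δv₂ = v_c2 − v_a = 639.7 m/s.
Total Δv = Δv₁ + Δv₂ = 1655 m/s.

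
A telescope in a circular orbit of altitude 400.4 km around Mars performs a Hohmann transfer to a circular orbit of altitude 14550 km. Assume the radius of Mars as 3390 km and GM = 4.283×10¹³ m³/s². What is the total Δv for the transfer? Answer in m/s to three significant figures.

Δv_total ≈ 1590 m/s

r₁ = 3390 + 400.4 = 3790.4 km = 3.7904×10⁶ m.
r₂ = 3390 + 14550 = 17940 km = 1.7940×10⁷ m.
Transfer ellipse a_t = (r₁ + r₂)/2 = 1.087×10⁷ m.
At r₁: circular v_c1 = √(μ/r₁) = 3361 m/s; transfer-periapsis v_p = √[μ(2/r₁ − 1/a_t)] = 4319 m/s.
Δv₁ = v_p − v_c1 = 957.9 m/s.
At r₂: circular v_c2 = √(μ/r₂) = 1545 m/s; transfer-apoapsis v_a = √[μ(2/r₂ − 1/a_t)] = 912.6 m/s.
Δv₂ = v_c2 − v_a = 632.5 m/s.
Total Δv = Δv₁ + Δv₂ = 1590 m/s.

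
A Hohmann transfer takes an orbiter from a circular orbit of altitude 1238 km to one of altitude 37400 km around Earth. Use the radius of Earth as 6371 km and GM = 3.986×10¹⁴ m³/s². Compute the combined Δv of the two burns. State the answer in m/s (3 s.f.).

r₁ = 6371 + 1238 = 7609.0 km = 7.6090×10⁶ m.
r₂ = 6371 + 37400 = 43771 km = 4.3771×10⁷ m.
Transfer ellipse a_t = (r₁ + r₂)/2 = 2.569×10⁷ m.
At r₁: circular v_c1 = √(μ/r₁) = 7238 m/s; transfer-perigee v_p = √[μ(2/r₁ − 1/a_t)] = 9447 m/s.
Δv₁ = v_p − v_c1 = 2210 m/s.
At r₂: circular v_c2 = √(μ/r₂) = 3018 m/s; transfer-apogee v_a = √[μ(2/r₂ − 1/a_t)] = 1642 m/s.
Δv₂ = v_c2 − v_a = 1375 m/s.
Total Δv = Δv₁ + Δv₂ = 3585 m/s.

Δv_total ≈ 3590 m/s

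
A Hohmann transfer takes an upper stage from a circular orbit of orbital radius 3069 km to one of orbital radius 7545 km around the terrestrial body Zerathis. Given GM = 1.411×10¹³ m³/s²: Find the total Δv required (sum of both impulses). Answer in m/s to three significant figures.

r₁ = 3069 km = 3.069×10⁶ m.
r₂ = 7545 km = 7.545×10⁶ m.
Transfer ellipse a_t = (r₁ + r₂)/2 = 5.307×10⁶ m.
At r₁: circular v_c1 = √(μ/r₁) = 2144 m/s; transfer-periapsis v_p = √[μ(2/r₁ − 1/a_t)] = 2557 m/s.
Δv₁ = v_p − v_c1 = 412.4 m/s.
At r₂: circular v_c2 = √(μ/r₂) = 1368 m/s; transfer-apoapsis v_a = √[μ(2/r₂ − 1/a_t)] = 1040 m/s.
Δv₂ = v_c2 − v_a = 327.6 m/s.
Total Δv = Δv₁ + Δv₂ = 740.0 m/s.

Δv_total ≈ 740 m/s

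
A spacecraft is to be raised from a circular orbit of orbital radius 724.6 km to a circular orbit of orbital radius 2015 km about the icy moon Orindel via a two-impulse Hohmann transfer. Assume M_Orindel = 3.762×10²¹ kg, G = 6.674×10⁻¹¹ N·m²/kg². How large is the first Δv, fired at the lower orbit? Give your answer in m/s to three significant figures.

Δv ≈ 125 m/s

μ = GM = 6.674×10⁻¹¹ × 3.762×10²¹ = 2.511×10¹¹ m³/s².
r₁ = 724.6 km = 7.246×10⁵ m.
r₂ = 2015 km = 2.015×10⁶ m.
Transfer ellipse a_t = (r₁ + r₂)/2 = 1.370×10⁶ m.
At r₁: circular v_c1 = √(μ/r₁) = 588.6 m/s; transfer-periapsis v_p = √[μ(2/r₁ − 1/a_t)] = 713.9 m/s.
Δv₁ = v_p − v_c1 = 125.3 m/s.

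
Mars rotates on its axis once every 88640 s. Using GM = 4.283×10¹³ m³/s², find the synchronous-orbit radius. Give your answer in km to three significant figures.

r_sync ≈ 20400 km

A synchronous orbit has period T, so by Kepler's third law a = (μT²/4π²)^(1/3).
μT²/4π² = 4.283×10¹³ × (8.864×10⁴)² / 39.48 = 8.524×10²¹ m³.
a = 2.043×10⁷ m = 20428 km.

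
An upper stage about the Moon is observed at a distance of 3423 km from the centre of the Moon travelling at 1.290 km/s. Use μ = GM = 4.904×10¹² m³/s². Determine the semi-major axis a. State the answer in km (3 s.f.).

a ≈ 4080 km

r = 3.423×10⁶ m.
Specific orbital energy ε = v²/2 − μ/r = (1290)²/2 − 4.904×10¹²/3.423×10⁶ = -6.006×10⁵ J/kg.
Since ε = −μ/(2a), a = −μ/(2ε) = 4.083×10⁶ m = 4082.5 km.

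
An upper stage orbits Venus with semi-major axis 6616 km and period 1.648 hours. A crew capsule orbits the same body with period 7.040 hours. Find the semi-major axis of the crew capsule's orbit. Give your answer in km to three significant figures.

a₂ ≈ 17400 km

Kepler's third law: a³ ∝ T², so a₂ = a₁ (T₂/T₁)^(2/3).
T₂/T₁ = 4.272, (T₂/T₁)^(2/3) = 2.633.
a₂ = 6616 × 2.633 = 17420 km.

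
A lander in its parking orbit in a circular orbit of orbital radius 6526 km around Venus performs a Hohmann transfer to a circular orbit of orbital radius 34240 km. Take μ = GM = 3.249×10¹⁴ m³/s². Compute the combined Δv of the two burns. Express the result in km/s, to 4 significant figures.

r₁ = 6526 km = 6.526×10⁶ m.
r₂ = 34240 km = 3.424×10⁷ m.
Transfer ellipse a_t = (r₁ + r₂)/2 = 2.038×10⁷ m.
At r₁: circular v_c1 = √(μ/r₁) = 7056 m/s; transfer-periapsis v_p = √[μ(2/r₁ − 1/a_t)] = 9145 m/s.
Δv₁ = v_p − v_c1 = 2089 m/s.
At r₂: circular v_c2 = √(μ/r₂) = 3080 m/s; transfer-apoapsis v_a = √[μ(2/r₂ − 1/a_t)] = 1743 m/s.
Δv₂ = v_c2 − v_a = 1337 m/s.
Total Δv = Δv₁ + Δv₂ = 3427 m/s = 3.427 km/s.

Δv_total ≈ 3.427 km/s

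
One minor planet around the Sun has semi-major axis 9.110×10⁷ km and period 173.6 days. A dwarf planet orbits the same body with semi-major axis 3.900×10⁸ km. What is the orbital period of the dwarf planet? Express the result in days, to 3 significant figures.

Kepler's third law: T² ∝ a³, so T₂ = T₁ (a₂/a₁)^(3/2).
a₂/a₁ = 4.281, (a₂/a₁)^(3/2) = 8.858.
T₂ = 173.6 × 8.858 = 1538 days.

T₂ ≈ 1540 days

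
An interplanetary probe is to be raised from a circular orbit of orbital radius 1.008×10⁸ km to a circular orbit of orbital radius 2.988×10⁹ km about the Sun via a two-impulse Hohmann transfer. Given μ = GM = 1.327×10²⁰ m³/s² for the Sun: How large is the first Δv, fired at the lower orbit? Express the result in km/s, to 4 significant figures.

Δv ≈ 14.18 km/s

r₁ = 1.008×10⁸ km = 1.008×10¹¹ m.
r₂ = 2.988×10⁹ km = 2.988×10¹² m.
Transfer ellipse a_t = (r₁ + r₂)/2 = 1.544×10¹² m.
At r₁: circular v_c1 = √(μ/r₁) = 36280 m/s; transfer-perihelion v_p = √[μ(2/r₁ − 1/a_t)] = 50470 m/s.
Δv₁ = v_p − v_c1 = 14180 m/s.
= 14.18 km/s.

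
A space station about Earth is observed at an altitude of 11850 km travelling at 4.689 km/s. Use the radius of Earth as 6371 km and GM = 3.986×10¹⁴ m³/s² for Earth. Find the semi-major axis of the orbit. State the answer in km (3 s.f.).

r = 6371 + 11850 = 18221 km = 1.822×10⁷ m.
Specific orbital energy ε = v²/2 − μ/r = (4689)²/2 − 3.986×10¹⁴/1.822×10⁷ = -1.088×10⁷ J/kg.
Since ε = −μ/(2a), a = −μ/(2ε) = 1.831×10⁷ m = 18314 km.

a ≈ 18300 km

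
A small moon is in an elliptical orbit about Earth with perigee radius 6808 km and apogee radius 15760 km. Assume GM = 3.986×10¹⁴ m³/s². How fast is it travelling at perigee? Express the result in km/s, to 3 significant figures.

v ≈ 9.04 km/s

Semi-major axis a = (r_p + r_a)/2 = 11284 km = 1.128×10⁷ m.
Vis-viva: v² = μ(2/r − 1/a) = 3.986×10¹⁴ × (2.938×10⁻⁷ − 8.862×10⁻⁸) = 8.177×10⁷ m²/s².
v = 9043 m/s = 9.043 km/s.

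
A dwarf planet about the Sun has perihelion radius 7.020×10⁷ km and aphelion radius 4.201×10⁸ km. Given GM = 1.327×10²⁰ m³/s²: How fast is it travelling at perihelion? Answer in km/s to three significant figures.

Semi-major axis a = (r_p + r_a)/2 = 2.4515×10⁸ km = 2.452×10¹¹ m.
Vis-viva: v² = μ(2/r − 1/a) = 1.327×10²⁰ × (2.849×10⁻¹¹ − 4.079×10⁻¹²) = 3.239×10⁹ m²/s².
v = 56920 m/s = 56.92 km/s.

v ≈ 56.9 km/s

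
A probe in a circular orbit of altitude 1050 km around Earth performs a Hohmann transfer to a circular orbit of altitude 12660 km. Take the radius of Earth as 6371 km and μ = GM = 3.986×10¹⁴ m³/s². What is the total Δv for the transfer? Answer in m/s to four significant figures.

r₁ = 6371 + 1050 = 7421.0 km = 7.4210×10⁶ m.
r₂ = 6371 + 12660 = 19031 km = 1.9031×10⁷ m.
Transfer ellipse a_t = (r₁ + r₂)/2 = 1.323×10⁷ m.
At r₁: circular v_c1 = √(μ/r₁) = 7329 m/s; transfer-perigee v_p = √[μ(2/r₁ − 1/a_t)] = 8791 m/s.
Δv₁ = v_p − v_c1 = 1462 m/s.
At r₂: circular v_c2 = √(μ/r₂) = 4577 m/s; transfer-apogee v_a = √[μ(2/r₂ − 1/a_t)] = 3428 m/s.
Δv₂ = v_c2 − v_a = 1148 m/s.
Total Δv = Δv₁ + Δv₂ = 2611 m/s.

Δv_total ≈ 2611 m/s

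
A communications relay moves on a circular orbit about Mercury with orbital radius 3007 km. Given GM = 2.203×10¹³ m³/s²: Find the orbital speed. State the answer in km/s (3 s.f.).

r = 3007 km = 3.007×10⁶ m.
For a circular orbit v = √(μ/r) = √(2.203×10¹³ / 3.007×10⁶) = √(7.326×10⁶) = 2707 m/s.
That is 2.707 km/s.

v ≈ 2.71 km/s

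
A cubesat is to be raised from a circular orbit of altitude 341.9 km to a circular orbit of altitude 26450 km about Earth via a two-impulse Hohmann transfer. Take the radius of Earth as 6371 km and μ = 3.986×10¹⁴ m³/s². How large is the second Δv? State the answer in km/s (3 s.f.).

Δv ≈ 1.45 km/s

r₁ = 6371 + 341.9 = 6712.9 km = 6.7129×10⁶ m.
r₂ = 6371 + 26450 = 32821 km = 3.2821×10⁷ m.
Transfer ellipse a_t = (r₁ + r₂)/2 = 1.977×10⁷ m.
At r₁: circular v_c1 = √(μ/r₁) = 7706 m/s; transfer-perigee v_p = √[μ(2/r₁ − 1/a_t)] = 9929 m/s.
At r₂: circular v_c2 = √(μ/r₂) = 3485 m/s; transfer-apogee v_a = √[μ(2/r₂ − 1/a_t)] = 2031 m/s.
Δv₂ = v_c2 − v_a = 1454 m/s.
= 1.454 km/s.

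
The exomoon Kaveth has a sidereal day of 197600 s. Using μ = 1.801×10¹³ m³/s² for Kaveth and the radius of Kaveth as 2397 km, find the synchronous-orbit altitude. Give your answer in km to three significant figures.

A synchronous orbit has period T, so by Kepler's third law a = (μT²/4π²)^(1/3).
μT²/4π² = 1.801×10¹³ × (1.976×10⁵)² / 39.48 = 1.781×10²² m³.
a = 2.612×10⁷ m = 26116 km.
Altitude h = a − R = 26116 − 2397 = 23719 km.

h_sync ≈ 23700 km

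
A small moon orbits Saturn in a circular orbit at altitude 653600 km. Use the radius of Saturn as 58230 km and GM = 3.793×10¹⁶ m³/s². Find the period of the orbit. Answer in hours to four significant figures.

T ≈ 170.2 hours

r = 58230 + 653600 = 711830 km = 7.1183×10⁸ m.
Kepler's third law: T = 2π√(r³/μ) = 2π√((7.118×10⁸)³ / 3.793×10¹⁶).
r³/μ = 9.509×10⁹ s², so T = 2π × 9.752×10⁴ = 6.127×10⁵ s.
Converting: 6.127×10⁵ s ÷ 3600 = 170.2 hours.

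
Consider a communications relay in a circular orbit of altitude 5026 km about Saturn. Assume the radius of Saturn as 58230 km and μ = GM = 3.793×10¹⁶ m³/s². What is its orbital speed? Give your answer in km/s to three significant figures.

r = 58230 + 5026 = 63256 km = 6.3256×10⁷ m.
For a circular orbit v = √(μ/r) = √(3.793×10¹⁶ / 6.326×10⁷) = √(5.996×10⁸) = 24490 m/s.
That is 24.49 km/s.

v ≈ 24.5 km/s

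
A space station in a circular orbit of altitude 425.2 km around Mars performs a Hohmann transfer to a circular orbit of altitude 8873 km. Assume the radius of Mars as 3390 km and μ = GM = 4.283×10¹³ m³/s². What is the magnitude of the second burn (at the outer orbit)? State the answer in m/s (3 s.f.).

Δv ≈ 581 m/s

r₁ = 3390 + 425.2 = 3815.2 km = 3.8152×10⁶ m.
r₂ = 3390 + 8873 = 12263 km = 1.2263×10⁷ m.
Transfer ellipse a_t = (r₁ + r₂)/2 = 8.039×10⁶ m.
At r₁: circular v_c1 = √(μ/r₁) = 3351 m/s; transfer-periapsis v_p = √[μ(2/r₁ − 1/a_t)] = 4138 m/s.
At r₂: circular v_c2 = √(μ/r₂) = 1869 m/s; transfer-apoapsis v_a = √[μ(2/r₂ − 1/a_t)] = 1287 m/s.
Δv₂ = v_c2 − v_a = 581.4 m/s.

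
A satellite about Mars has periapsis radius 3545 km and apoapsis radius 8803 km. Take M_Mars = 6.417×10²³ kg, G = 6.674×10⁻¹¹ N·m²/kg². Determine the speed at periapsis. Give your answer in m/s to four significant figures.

μ = GM = 6.674×10⁻¹¹ × 6.417×10²³ = 4.283×10¹³ m³/s².
Semi-major axis a = (r_p + r_a)/2 = 6174.0 km = 6.174×10⁶ m.
Vis-viva: v² = μ(2/r − 1/a) = 4.283×10¹³ × (5.642×10⁻⁷ − 1.620×10⁻⁷) = 1.723×10⁷ m²/s².
v = 4150 m/s.

v ≈ 4150 m/s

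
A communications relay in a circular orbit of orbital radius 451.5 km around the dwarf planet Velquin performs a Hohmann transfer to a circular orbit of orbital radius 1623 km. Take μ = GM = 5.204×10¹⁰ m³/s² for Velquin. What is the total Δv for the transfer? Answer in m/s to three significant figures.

r₁ = 451.5 km = 4.515×10⁵ m.
r₂ = 1623 km = 1.623×10⁶ m.
Transfer ellipse a_t = (r₁ + r₂)/2 = 1.037×10⁶ m.
At r₁: circular v_c1 = √(μ/r₁) = 339.5 m/s; transfer-periapsis v_p = √[μ(2/r₁ − 1/a_t)] = 424.7 m/s.
Δv₁ = v_p − v_c1 = 85.18 m/s.
At r₂: circular v_c2 = √(μ/r₂) = 179.1 m/s; transfer-apoapsis v_a = √[μ(2/r₂ − 1/a_t)] = 118.1 m/s.
Δv₂ = v_c2 − v_a = 60.92 m/s.
Total Δv = Δv₁ + Δv₂ = 146.1 m/s.

Δv_total ≈ 146 m/s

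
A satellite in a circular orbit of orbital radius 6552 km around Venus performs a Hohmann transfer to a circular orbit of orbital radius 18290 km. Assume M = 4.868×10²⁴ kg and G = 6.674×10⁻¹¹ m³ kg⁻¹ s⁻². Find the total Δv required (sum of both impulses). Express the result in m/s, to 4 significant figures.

μ = GM = 6.674×10⁻¹¹ × 4.868×10²⁴ = 3.249×10¹⁴ m³/s².
r₁ = 6552 km = 6.552×10⁶ m.
r₂ = 18290 km = 1.829×10⁷ m.
Transfer ellipse a_t = (r₁ + r₂)/2 = 1.242×10⁷ m.
At r₁: circular v_c1 = √(μ/r₁) = 7042 m/s; transfer-periapsis v_p = √[μ(2/r₁ − 1/a_t)] = 8545 m/s.
Δv₁ = v_p − v_c1 = 1503 m/s.
At r₂: circular v_c2 = √(μ/r₂) = 4215 m/s; transfer-apoapsis v_a = √[μ(2/r₂ − 1/a_t)] = 3061 m/s.
Δv₂ = v_c2 − v_a = 1154 m/s.
Total Δv = Δv₁ + Δv₂ = 2657 m/s.

Δv_total ≈ 2657 m/s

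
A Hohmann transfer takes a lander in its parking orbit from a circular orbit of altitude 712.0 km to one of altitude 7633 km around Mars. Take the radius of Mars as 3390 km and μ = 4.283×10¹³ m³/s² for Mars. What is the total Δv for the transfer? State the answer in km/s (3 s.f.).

Δv_total ≈ 1.19 km/s

r₁ = 3390 + 712.0 = 4102.0 km = 4.1020×10⁶ m.
r₂ = 3390 + 7633 = 11023 km = 1.1023×10⁷ m.
Transfer ellipse a_t = (r₁ + r₂)/2 = 7.562×10⁶ m.
At r₁: circular v_c1 = √(μ/r₁) = 3231 m/s; transfer-periapsis v_p = √[μ(2/r₁ − 1/a_t)] = 3901 m/s.
Δv₁ = v_p − v_c1 = 669.9 m/s.
At r₂: circular v_c2 = √(μ/r₂) = 1971 m/s; transfer-apoapsis v_a = √[μ(2/r₂ − 1/a_t)] = 1452 m/s.
Δv₂ = v_c2 − v_a = 519.4 m/s.
Total Δv = Δv₁ + Δv₂ = 1189 m/s = 1.189 km/s.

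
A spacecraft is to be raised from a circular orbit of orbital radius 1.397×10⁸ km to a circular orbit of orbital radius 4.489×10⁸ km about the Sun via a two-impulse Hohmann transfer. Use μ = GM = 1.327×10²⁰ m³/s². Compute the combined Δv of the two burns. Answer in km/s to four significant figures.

Δv_total ≈ 12.59 km/s

r₁ = 1.397×10⁸ km = 1.397×10¹¹ m.
r₂ = 4.489×10⁸ km = 4.489×10¹¹ m.
Transfer ellipse a_t = (r₁ + r₂)/2 = 2.943×10¹¹ m.
At r₁: circular v_c1 = √(μ/r₁) = 30820 m/s; transfer-perihelion v_p = √[μ(2/r₁ − 1/a_t)] = 38060 m/s.
Δv₁ = v_p − v_c1 = 7244 m/s.
At r₂: circular v_c2 = √(μ/r₂) = 17190 m/s; transfer-aphelion v_a = √[μ(2/r₂ − 1/a_t)] = 11850 m/s.
Δv₂ = v_c2 − v_a = 5348 m/s.
Total Δv = Δv₁ + Δv₂ = 12590 m/s = 12.59 km/s.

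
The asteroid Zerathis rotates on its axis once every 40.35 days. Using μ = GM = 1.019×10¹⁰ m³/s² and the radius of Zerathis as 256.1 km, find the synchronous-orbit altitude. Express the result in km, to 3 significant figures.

T = 40.35 days = 3.486×10⁶ s.
A synchronous orbit has period T, so by Kepler's third law a = (μT²/4π²)^(1/3).
μT²/4π² = 1.019×10¹⁰ × (3.486×10⁶)² / 39.48 = 3.137×10²¹ m³.
a = 1.464×10⁷ m = 14639 km.
Altitude h = a − R = 14639 − 256.1 = 14383 km.

h_sync ≈ 14400 km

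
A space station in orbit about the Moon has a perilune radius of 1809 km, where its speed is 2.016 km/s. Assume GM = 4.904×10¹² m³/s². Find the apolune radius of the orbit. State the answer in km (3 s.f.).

apolune radius ≈ 5420 km

r_p = 1.809×10⁶ m.
Specific energy ε = v²/2 − μ/r = -6.788×10⁵ J/kg, so a = −μ/(2ε) = 3.612×10⁶ m.
The apsides satisfy r_p + r_a = 2a, so the apolune radius is 2a − r_p = 5.416×10⁶ m = 5415.9 km.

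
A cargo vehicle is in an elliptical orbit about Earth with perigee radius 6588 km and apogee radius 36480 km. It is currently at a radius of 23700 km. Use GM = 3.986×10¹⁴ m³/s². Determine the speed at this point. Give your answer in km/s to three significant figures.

v ≈ 3.89 km/s

Semi-major axis a = (r_p + r_a)/2 = 21534 km = 2.153×10⁷ m.
Vis-viva: v² = μ(2/r − 1/a) = 3.986×10¹⁴ × (8.439×10⁻⁸ − 4.644×10⁻⁸) = 1.513×10⁷ m²/s².
v = 3889 m/s = 3.889 km/s.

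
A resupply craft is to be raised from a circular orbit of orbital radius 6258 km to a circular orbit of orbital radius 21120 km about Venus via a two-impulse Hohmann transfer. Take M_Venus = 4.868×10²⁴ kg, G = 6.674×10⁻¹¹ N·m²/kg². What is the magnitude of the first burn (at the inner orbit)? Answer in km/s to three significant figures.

μ = GM = 6.674×10⁻¹¹ × 4.868×10²⁴ = 3.249×10¹⁴ m³/s².
r₁ = 6258 km = 6.258×10⁶ m.
r₂ = 21120 km = 2.112×10⁷ m.
Transfer ellipse a_t = (r₁ + r₂)/2 = 1.369×10⁷ m.
At r₁: circular v_c1 = √(μ/r₁) = 7205 m/s; transfer-periapsis v_p = √[μ(2/r₁ − 1/a_t)] = 8950 m/s.
Δv₁ = v_p − v_c1 = 1744 m/s.
= 1.744 km/s.

Δv ≈ 1.74 km/s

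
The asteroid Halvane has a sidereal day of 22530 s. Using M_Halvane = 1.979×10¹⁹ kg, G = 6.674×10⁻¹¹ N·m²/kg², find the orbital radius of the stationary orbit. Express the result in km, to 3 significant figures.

r_sync ≈ 257 km

μ = GM = 6.674×10⁻¹¹ × 1.979×10¹⁹ = 1.321×10⁹ m³/s².
A synchronous orbit has period T, so by Kepler's third law a = (μT²/4π²)^(1/3).
μT²/4π² = 1.321×10⁹ × (2.253×10⁴)² / 39.48 = 1.698×10¹⁶ m³.
a = 2.570×10⁵ m = 257.04 km.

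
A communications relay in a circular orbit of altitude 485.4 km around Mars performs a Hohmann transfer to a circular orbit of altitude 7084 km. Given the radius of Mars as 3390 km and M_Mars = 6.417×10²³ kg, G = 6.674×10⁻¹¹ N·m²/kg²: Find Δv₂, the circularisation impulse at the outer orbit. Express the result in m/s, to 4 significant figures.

μ = GM = 6.674×10⁻¹¹ × 6.417×10²³ = 4.283×10¹³ m³/s².
r₁ = 3390 + 485.4 = 3875.4 km = 3.8754×10⁶ m.
r₂ = 3390 + 7084 = 10474 km = 1.0474×10⁷ m.
Transfer ellipse a_t = (r₁ + r₂)/2 = 7.175×10⁶ m.
At r₁: circular v_c1 = √(μ/r₁) = 3324 m/s; transfer-periapsis v_p = √[μ(2/r₁ − 1/a_t)] = 4017 m/s.
At r₂: circular v_c2 = √(μ/r₂) = 2022 m/s; transfer-apoapsis v_a = √[μ(2/r₂ − 1/a_t)] = 1486 m/s.
Δv₂ = v_c2 − v_a = 536.0 m/s.

Δv ≈ 536.0 m/s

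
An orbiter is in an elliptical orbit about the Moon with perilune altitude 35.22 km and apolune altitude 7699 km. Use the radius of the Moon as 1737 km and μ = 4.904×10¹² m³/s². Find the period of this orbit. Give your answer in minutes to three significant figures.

r_p = 1737 + 35.22 = 1772.2 km = 1.7722×10⁶ m.
r_a = 1737 + 7699 = 9436.0 km = 9.4360×10⁶ m.
Semi-major axis a = (r_p + r_a)/2 = (1772.2 + 9436.0)/2 = 5604.1 km = 5.604×10⁶ m.
By Kepler's third law T = 2π√(a³/μ) = 2π × 5.991×10³ = 3.764×10⁴ s.
= 627.4 minutes.

T ≈ 627 minutes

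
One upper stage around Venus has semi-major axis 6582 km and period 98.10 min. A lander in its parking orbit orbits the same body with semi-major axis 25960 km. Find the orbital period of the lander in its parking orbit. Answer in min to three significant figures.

Kepler's third law: T² ∝ a³, so T₂ = T₁ (a₂/a₁)^(3/2).
a₂/a₁ = 3.944, (a₂/a₁)^(3/2) = 7.833.
T₂ = 98.10 × 7.833 = 768.4 min.

T₂ ≈ 768 min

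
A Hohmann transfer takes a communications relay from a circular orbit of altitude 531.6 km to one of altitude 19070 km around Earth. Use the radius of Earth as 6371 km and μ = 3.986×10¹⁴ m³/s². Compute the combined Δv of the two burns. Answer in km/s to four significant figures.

r₁ = 6371 + 531.6 = 6902.6 km = 6.9026×10⁶ m.
r₂ = 6371 + 19070 = 25441 km = 2.5441×10⁷ m.
Transfer ellipse a_t = (r₁ + r₂)/2 = 1.617×10⁷ m.
At r₁: circular v_c1 = √(μ/r₁) = 7599 m/s; transfer-perigee v_p = √[μ(2/r₁ − 1/a_t)] = 9531 m/s.
Δv₁ = v_p − v_c1 = 1932 m/s.
At r₂: circular v_c2 = √(μ/r₂) = 3958 m/s; transfer-apogee v_a = √[μ(2/r₂ − 1/a_t)] = 2586 m/s.
Δv₂ = v_c2 − v_a = 1372 m/s.
Total Δv = Δv₁ + Δv₂ = 3304 m/s = 3.304 km/s.

Δv_total ≈ 3.304 km/s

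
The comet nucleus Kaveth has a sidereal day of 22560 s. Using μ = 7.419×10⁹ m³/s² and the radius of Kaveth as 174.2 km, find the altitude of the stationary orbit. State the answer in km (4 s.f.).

A synchronous orbit has period T, so by Kepler's third law a = (μT²/4π²)^(1/3).
μT²/4π² = 7.419×10⁹ × (2.256×10⁴)² / 39.48 = 9.565×10¹⁶ m³.
a = 4.573×10⁵ m = 457.32 km.
Altitude h = a − R = 457.32 − 174.2 = 283.12 km.

h_sync ≈ 283.1 km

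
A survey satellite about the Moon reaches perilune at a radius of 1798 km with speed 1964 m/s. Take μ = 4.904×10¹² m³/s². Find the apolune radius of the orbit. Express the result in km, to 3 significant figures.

apolune radius ≈ 4340 km

r_p = 1.798×10⁶ m.
Specific energy ε = v²/2 − μ/r = -7.988×10⁵ J/kg, so a = −μ/(2ε) = 3.070×10⁶ m.
The apsides satisfy r_p + r_a = 2a, so the apolune radius is 2a − r_p = 4.341×10⁶ m = 4341.0 km.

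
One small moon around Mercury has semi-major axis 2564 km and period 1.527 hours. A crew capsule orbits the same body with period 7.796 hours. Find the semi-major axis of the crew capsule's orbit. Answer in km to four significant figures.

a₂ ≈ 7602 km

Kepler's third law: a³ ∝ T², so a₂ = a₁ (T₂/T₁)^(2/3).
T₂/T₁ = 5.105, (T₂/T₁)^(2/3) = 2.965.
a₂ = 2564 × 2.965 = 7602 km.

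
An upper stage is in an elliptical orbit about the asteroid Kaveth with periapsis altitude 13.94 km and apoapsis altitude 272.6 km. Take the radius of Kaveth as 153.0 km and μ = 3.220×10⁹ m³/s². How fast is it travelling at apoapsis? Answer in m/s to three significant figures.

r_p = 153.0 + 13.94 = 166.94 km = 1.6694×10⁵ m.
r_a = 153.0 + 272.6 = 425.60 km = 4.2560×10⁵ m.
Semi-major axis a = (r_p + r_a)/2 = 296.27 km = 2.963×10⁵ m.
Vis-viva: v² = μ(2/r − 1/a) = 3.220×10⁹ × (4.699×10⁻⁶ − 3.375×10⁻⁶) = 4.263×10³ m²/s².
v = 65.29 m/s.

v ≈ 65.3 m/s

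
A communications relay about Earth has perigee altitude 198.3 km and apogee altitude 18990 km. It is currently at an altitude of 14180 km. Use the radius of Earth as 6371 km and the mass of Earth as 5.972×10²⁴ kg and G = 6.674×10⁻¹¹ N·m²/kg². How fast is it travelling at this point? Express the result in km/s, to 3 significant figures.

μ = GM = 6.674×10⁻¹¹ × 5.972×10²⁴ = 3.986×10¹⁴ m³/s².
r_p = 6371 + 198.3 = 6569.3 km = 6.5693×10⁶ m.
r_a = 6371 + 18990 = 25361 km = 2.5361×10⁷ m.
r = 6371 + 14180 = 20551 km = 2.055×10⁷ m.
Semi-major axis a = (r_p + r_a)/2 = 15965 km = 1.597×10⁷ m.
Vis-viva: v² = μ(2/r − 1/a) = 3.986×10¹⁴ × (9.732×10⁻⁸ − 6.264×10⁻⁸) = 1.382×10⁷ m²/s².
v = 3718 m/s = 3.718 km/s.

v ≈ 3.72 km/s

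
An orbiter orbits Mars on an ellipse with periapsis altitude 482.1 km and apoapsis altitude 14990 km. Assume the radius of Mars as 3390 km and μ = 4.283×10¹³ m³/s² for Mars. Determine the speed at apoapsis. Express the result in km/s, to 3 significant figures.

v ≈ 0.901 km/s

r_p = 3390 + 482.1 = 3872.1 km = 3.8721×10⁶ m.
r_a = 3390 + 14990 = 18380 km = 1.8380×10⁷ m.
Semi-major axis a = (r_p + r_a)/2 = 11126 km = 1.113×10⁷ m.
Vis-viva: v² = μ(2/r − 1/a) = 4.283×10¹³ × (1.088×10⁻⁷ − 8.988×10⁻⁸) = 8.110×10⁵ m²/s².
v = 900.5 m/s = 0.9005 km/s.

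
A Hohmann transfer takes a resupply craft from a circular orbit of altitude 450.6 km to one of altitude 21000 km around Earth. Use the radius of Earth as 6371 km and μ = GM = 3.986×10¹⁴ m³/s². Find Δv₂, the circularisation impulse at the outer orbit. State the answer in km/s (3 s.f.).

r₁ = 6371 + 450.6 = 6821.6 km = 6.8216×10⁶ m.
r₂ = 6371 + 21000 = 27371 km = 2.7371×10⁷ m.
Transfer ellipse a_t = (r₁ + r₂)/2 = 1.710×10⁷ m.
At r₁: circular v_c1 = √(μ/r₁) = 7644 m/s; transfer-perigee v_p = √[μ(2/r₁ − 1/a_t)] = 9672 m/s.
At r₂: circular v_c2 = √(μ/r₂) = 3816 m/s; transfer-apogee v_a = √[μ(2/r₂ − 1/a_t)] = 2411 m/s.
Δv₂ = v_c2 − v_a = 1406 m/s.
= 1.406 km/s.

Δv ≈ 1.41 km/s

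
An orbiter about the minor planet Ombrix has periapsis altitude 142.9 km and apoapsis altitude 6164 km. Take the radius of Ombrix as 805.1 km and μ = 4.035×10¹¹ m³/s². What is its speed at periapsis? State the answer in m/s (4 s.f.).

r_p = 805.1 + 142.9 = 948.00 km = 9.4800×10⁵ m.
r_a = 805.1 + 6164 = 6969.1 km = 6.9691×10⁶ m.
Semi-major axis a = (r_p + r_a)/2 = 3958.6 km = 3.959×10⁶ m.
Vis-viva: v² = μ(2/r − 1/a) = 4.035×10¹¹ × (2.110×10⁻⁶ − 2.526×10⁻⁷) = 7.493×10⁵ m²/s².
v = 865.6 m/s.

v ≈ 865.6 m/s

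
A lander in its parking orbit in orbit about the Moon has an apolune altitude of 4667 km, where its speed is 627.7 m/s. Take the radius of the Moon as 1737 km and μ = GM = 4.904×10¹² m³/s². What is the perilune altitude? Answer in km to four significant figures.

r_a = 1737 + 4667 = 6404.0 km = 6.404×10⁶ m.
Specific energy ε = v²/2 − μ/r = -5.688×10⁵ J/kg, so a = −μ/(2ε) = 4.311×10⁶ m.
The apsides satisfy r_p + r_a = 2a, so the perilune radius is 2a − r_a = 2.218×10⁶ m = 2218.1 km.
Perilune altitude = 2218.1 − 1737 = 481.15 km.

perilune altitude ≈ 481.1 km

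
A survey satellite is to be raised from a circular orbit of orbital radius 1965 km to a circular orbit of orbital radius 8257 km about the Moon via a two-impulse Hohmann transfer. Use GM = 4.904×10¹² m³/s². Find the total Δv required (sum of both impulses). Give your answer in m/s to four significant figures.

Δv_total ≈ 721.0 m/s

r₁ = 1965 km = 1.965×10⁶ m.
r₂ = 8257 km = 8.257×10⁶ m.
Transfer ellipse a_t = (r₁ + r₂)/2 = 5.111×10⁶ m.
At r₁: circular v_c1 = √(μ/r₁) = 1580 m/s; transfer-perilune v_p = √[μ(2/r₁ − 1/a_t)] = 2008 m/s.
Δv₁ = v_p − v_c1 = 428.2 m/s.
At r₂: circular v_c2 = √(μ/r₂) = 770.7 m/s; transfer-apolune v_a = √[μ(2/r₂ − 1/a_t)] = 477.9 m/s.
Δv₂ = v_c2 − v_a = 292.8 m/s.
Total Δv = Δv₁ + Δv₂ = 721.0 m/s.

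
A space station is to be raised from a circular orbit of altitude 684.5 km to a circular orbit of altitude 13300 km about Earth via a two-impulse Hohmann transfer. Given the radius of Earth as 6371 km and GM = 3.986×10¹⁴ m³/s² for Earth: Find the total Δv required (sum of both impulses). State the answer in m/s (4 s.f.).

r₁ = 6371 + 684.5 = 7055.5 km = 7.0555×10⁶ m.
r₂ = 6371 + 13300 = 19671 km = 1.9671×10⁷ m.
Transfer ellipse a_t = (r₁ + r₂)/2 = 1.336×10⁷ m.
At r₁: circular v_c1 = √(μ/r₁) = 7516 m/s; transfer-perigee v_p = √[μ(2/r₁ − 1/a_t)] = 9119 m/s.
Δv₁ = v_p − v_c1 = 1603 m/s.
At r₂: circular v_c2 = √(μ/r₂) = 4501 m/s; transfer-apogee v_a = √[μ(2/r₂ − 1/a_t)] = 3271 m/s.
Δv₂ = v_c2 − v_a = 1231 m/s.
Total Δv = Δv₁ + Δv₂ = 2834 m/s.

Δv_total ≈ 2834 m/s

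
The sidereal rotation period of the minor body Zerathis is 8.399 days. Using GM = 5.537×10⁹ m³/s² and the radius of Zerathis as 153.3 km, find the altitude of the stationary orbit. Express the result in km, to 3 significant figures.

T = 8.399 days = 7.257×10⁵ s.
A synchronous orbit has period T, so by Kepler's third law a = (μT²/4π²)^(1/3).
μT²/4π² = 5.537×10⁹ × (7.257×10⁵)² / 39.48 = 7.386×10¹⁹ m³.
a = 4.196×10⁶ m = 4195.6 km.
Altitude h = a − R = 4195.6 − 153.3 = 4042.3 km.

h_sync ≈ 4040 km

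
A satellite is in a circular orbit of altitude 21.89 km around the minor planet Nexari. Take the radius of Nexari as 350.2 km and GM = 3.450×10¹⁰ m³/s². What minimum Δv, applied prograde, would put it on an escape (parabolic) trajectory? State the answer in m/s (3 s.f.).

Δv ≈ 126 m/s

r = 350.2 + 21.89 = 372.09 km = 3.7209×10⁵ m.
Circular speed v_c = √(μ/r) = 304.5 m/s.
Escape speed v_esc = √(2μ/r) = √2 × v_c = 430.6 m/s.
Δv = v_esc − v_c = 126.1 m/s.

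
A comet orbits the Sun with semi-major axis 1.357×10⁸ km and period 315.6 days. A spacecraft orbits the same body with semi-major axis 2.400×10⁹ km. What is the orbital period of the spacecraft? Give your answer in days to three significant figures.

Kepler's third law: T² ∝ a³, so T₂ = T₁ (a₂/a₁)^(3/2).
a₂/a₁ = 17.69, (a₂/a₁)^(3/2) = 74.38.
T₂ = 315.6 × 74.38 = 23470 days.

T₂ ≈ 23500 days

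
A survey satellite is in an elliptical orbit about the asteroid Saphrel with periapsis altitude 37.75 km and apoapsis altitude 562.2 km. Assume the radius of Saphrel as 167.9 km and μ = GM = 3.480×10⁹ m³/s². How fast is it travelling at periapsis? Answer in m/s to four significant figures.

r_p = 167.9 + 37.75 = 205.65 km = 2.0565×10⁵ m.
r_a = 167.9 + 562.2 = 730.10 km = 7.3010×10⁵ m.
Semi-major axis a = (r_p + r_a)/2 = 467.88 km = 4.679×10⁵ m.
Vis-viva: v² = μ(2/r − 1/a) = 3.480×10⁹ × (9.725×10⁻⁶ − 2.137×10⁻⁶) = 2.641×10⁴ m²/s².
v = 162.5 m/s.

v ≈ 162.5 m/s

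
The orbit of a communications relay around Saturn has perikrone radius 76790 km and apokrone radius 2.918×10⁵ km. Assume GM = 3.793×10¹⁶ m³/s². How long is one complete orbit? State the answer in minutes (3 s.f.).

Semi-major axis a = (r_p + r_a)/2 = (76790 + 2.9180×10⁵)/2 = 1.8430×10⁵ km = 1.843×10⁸ m.
By Kepler's third law T = 2π√(a³/μ) = 2π × 1.285×10⁴ = 8.072×10⁴ s.
= 1345 minutes.

T ≈ 1350 minutes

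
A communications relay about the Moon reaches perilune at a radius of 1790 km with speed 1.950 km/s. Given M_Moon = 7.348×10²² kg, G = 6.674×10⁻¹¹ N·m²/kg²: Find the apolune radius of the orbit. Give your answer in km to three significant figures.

μ = GM = 6.674×10⁻¹¹ × 7.348×10²² = 4.904×10¹² m³/s².
r_p = 1.790×10⁶ m.
Specific energy ε = v²/2 − μ/r = -8.384×10⁵ J/kg, so a = −μ/(2ε) = 2.924×10⁶ m.
The apsides satisfy r_p + r_a = 2a, so the apolune radius is 2a − r_p = 4.059×10⁶ m = 4059.0 km.

apolune radius ≈ 4060 km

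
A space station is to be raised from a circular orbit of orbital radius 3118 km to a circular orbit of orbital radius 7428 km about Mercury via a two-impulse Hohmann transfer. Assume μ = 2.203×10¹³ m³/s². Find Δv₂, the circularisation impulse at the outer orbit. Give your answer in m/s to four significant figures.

Δv ≈ 397.9 m/s

r₁ = 3118 km = 3.118×10⁶ m.
r₂ = 7428 km = 7.428×10⁶ m.
Transfer ellipse a_t = (r₁ + r₂)/2 = 5.273×10⁶ m.
At r₁: circular v_c1 = √(μ/r₁) = 2658 m/s; transfer-periherm v_p = √[μ(2/r₁ − 1/a_t)] = 3155 m/s.
At r₂: circular v_c2 = √(μ/r₂) = 1722 m/s; transfer-apoherm v_a = √[μ(2/r₂ − 1/a_t)] = 1324 m/s.
Δv₂ = v_c2 − v_a = 397.9 m/s.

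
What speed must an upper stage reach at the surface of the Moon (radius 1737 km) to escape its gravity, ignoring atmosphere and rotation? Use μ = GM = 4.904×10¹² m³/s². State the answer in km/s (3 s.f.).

v_esc ≈ 2.38 km/s

r = R = 1.737×10⁶ m.
Escape speed v_esc = √(2μ/r) = √(2 × 4.904×10¹² / 1.737×10⁶) = √(5.647×10⁶) = 2376 m/s.
= 2.376 km/s.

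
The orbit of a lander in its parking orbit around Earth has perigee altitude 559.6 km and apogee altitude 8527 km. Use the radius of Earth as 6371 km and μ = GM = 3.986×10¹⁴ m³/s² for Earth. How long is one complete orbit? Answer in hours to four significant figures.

r_p = 6371 + 559.6 = 6930.6 km = 6.9306×10⁶ m.
r_a = 6371 + 8527 = 14898 km = 1.4898×10⁷ m.
Semi-major axis a = (r_p + r_a)/2 = (6930.6 + 14898)/2 = 10914 km = 1.091×10⁷ m.
By Kepler's third law T = 2π√(a³/μ) = 2π × 1.806×10³ = 1.135×10⁴ s.
= 3.152 hours.

T ≈ 3.152 hours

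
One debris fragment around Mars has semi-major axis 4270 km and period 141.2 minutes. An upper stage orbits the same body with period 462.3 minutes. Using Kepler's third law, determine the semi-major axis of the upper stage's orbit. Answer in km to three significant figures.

a₂ ≈ 9420 km

Kepler's third law: a³ ∝ T², so a₂ = a₁ (T₂/T₁)^(2/3).
T₂/T₁ = 3.274, (T₂/T₁)^(2/3) = 2.205.
a₂ = 4270 × 2.205 = 9415 km.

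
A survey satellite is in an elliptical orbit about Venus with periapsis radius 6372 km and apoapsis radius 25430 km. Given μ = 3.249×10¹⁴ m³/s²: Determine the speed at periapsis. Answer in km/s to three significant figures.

v ≈ 9.03 km/s

Semi-major axis a = (r_p + r_a)/2 = 15901 km = 1.590×10⁷ m.
Vis-viva: v² = μ(2/r − 1/a) = 3.249×10¹⁴ × (3.139×10⁻⁷ − 6.289×10⁻⁸) = 8.154×10⁷ m²/s².
v = 9030 m/s = 9.030 km/s.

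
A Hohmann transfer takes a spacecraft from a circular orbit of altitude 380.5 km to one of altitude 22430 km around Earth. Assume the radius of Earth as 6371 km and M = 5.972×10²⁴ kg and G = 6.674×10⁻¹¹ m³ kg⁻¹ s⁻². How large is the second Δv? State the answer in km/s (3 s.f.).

Δv ≈ 1.43 km/s

μ = GM = 6.674×10⁻¹¹ × 5.972×10²⁴ = 3.986×10¹⁴ m³/s².
r₁ = 6371 + 380.5 = 6751.5 km = 6.7515×10⁶ m.
r₂ = 6371 + 22430 = 28801 km = 2.8801×10⁷ m.
Transfer ellipse a_t = (r₁ + r₂)/2 = 1.778×10⁷ m.
At r₁: circular v_c1 = √(μ/r₁) = 7683 m/s; transfer-perigee v_p = √[μ(2/r₁ − 1/a_t)] = 9780 m/s.
At r₂: circular v_c2 = √(μ/r₂) = 3720 m/s; transfer-apogee v_a = √[μ(2/r₂ − 1/a_t)] = 2293 m/s.
Δv₂ = v_c2 − v_a = 1427 m/s.
= 1.427 km/s.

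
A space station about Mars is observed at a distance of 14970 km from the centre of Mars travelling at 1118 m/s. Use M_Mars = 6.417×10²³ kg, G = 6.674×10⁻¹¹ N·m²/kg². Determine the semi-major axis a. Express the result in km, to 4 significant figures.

a ≈ 9577 km

μ = GM = 6.674×10⁻¹¹ × 6.417×10²³ = 4.283×10¹³ m³/s².
r = 1.497×10⁷ m.
Vis-viva rearranged: 1/a = 2/r − v²/μ = 1.336×10⁻⁷ − 2.919×10⁻⁸ = 1.044×10⁻⁷ m⁻¹.
a = 9.577×10⁶ m = 9577.2 km.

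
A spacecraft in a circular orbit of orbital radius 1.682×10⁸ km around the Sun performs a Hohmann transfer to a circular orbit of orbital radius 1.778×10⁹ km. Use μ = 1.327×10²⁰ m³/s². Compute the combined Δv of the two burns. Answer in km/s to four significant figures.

r₁ = 1.682×10⁸ km = 1.682×10¹¹ m.
r₂ = 1.778×10⁹ km = 1.778×10¹² m.
Transfer ellipse a_t = (r₁ + r₂)/2 = 9.731×10¹¹ m.
At r₁: circular v_c1 = √(μ/r₁) = 28090 m/s; transfer-perihelion v_p = √[μ(2/r₁ − 1/a_t)] = 37970 m/s.
Δv₁ = v_p − v_c1 = 9879 m/s.
At r₂: circular v_c2 = √(μ/r₂) = 8639 m/s; transfer-aphelion v_a = √[μ(2/r₂ − 1/a_t)] = 3592 m/s.
Δv₂ = v_c2 − v_a = 5047 m/s.
Total Δv = Δv₁ + Δv₂ = 14930 m/s = 14.93 km/s.

Δv_total ≈ 14.93 km/s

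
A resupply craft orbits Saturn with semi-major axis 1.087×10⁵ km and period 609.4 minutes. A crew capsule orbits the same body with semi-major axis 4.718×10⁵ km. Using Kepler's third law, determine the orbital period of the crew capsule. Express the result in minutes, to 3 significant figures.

Kepler's third law: T² ∝ a³, so T₂ = T₁ (a₂/a₁)^(3/2).
a₂/a₁ = 4.340, (a₂/a₁)^(3/2) = 9.043.
T₂ = 609.4 × 9.043 = 5511 minutes.

T₂ ≈ 5510 minutes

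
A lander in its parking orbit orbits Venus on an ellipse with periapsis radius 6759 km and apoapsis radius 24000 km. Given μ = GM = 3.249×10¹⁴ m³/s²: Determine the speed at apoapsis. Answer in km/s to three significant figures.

v ≈ 2.44 km/s

Semi-major axis a = (r_p + r_a)/2 = 15380 km = 1.538×10⁷ m.
Vis-viva: v² = μ(2/r − 1/a) = 3.249×10¹⁴ × (8.333×10⁻⁸ − 6.502×10⁻⁸) = 5.949×10⁶ m²/s².
v = 2439 m/s = 2.439 km/s.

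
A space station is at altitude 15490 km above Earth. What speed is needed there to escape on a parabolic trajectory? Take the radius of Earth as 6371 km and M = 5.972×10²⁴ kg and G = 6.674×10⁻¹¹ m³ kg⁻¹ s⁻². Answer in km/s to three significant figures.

v_esc ≈ 6.04 km/s

μ = GM = 6.674×10⁻¹¹ × 5.972×10²⁴ = 3.986×10¹⁴ m³/s².
r = 6371 + 15490 = 21861 km = 2.1861×10⁷ m.
Escape speed v_esc = √(2μ/r) = √(2 × 3.986×10¹⁴ / 2.186×10⁷) = √(3.646×10⁷) = 6039 m/s.
= 6.039 km/s.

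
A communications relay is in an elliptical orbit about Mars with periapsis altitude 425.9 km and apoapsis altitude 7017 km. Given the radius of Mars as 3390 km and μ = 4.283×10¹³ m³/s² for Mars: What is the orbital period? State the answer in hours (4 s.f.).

T ≈ 5.058 hours

r_p = 3390 + 425.9 = 3815.9 km = 3.8159×10⁶ m.
r_a = 3390 + 7017 = 10407 km = 1.0407×10⁷ m.
Semi-major axis a = (r_p + r_a)/2 = (3815.9 + 10407)/2 = 7111.4 km = 7.111×10⁶ m.
By Kepler's third law T = 2π√(a³/μ) = 2π × 2.898×10³ = 1.821×10⁴ s.
= 5.058 hours.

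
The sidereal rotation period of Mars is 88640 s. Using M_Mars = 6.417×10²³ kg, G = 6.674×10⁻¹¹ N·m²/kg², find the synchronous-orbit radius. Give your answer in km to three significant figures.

μ = GM = 6.674×10⁻¹¹ × 6.417×10²³ = 4.283×10¹³ m³/s².
A synchronous orbit has period T, so by Kepler's third law a = (μT²/4π²)^(1/3).
μT²/4π² = 4.283×10¹³ × (8.864×10⁴)² / 39.48 = 8.524×10²¹ m³.
a = 2.043×10⁷ m = 20427 km.

r_sync ≈ 20400 km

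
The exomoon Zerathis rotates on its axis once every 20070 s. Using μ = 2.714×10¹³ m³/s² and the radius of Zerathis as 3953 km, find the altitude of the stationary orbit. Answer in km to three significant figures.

h_sync ≈ 2570 km

A synchronous orbit has period T, so by Kepler's third law a = (μT²/4π²)^(1/3).
μT²/4π² = 2.714×10¹³ × (2.007×10⁴)² / 39.48 = 2.769×10²⁰ m³.
a = 6.518×10⁶ m = 6518.0 km.
Altitude h = a − R = 6518.0 − 3953 = 2565.0 km.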